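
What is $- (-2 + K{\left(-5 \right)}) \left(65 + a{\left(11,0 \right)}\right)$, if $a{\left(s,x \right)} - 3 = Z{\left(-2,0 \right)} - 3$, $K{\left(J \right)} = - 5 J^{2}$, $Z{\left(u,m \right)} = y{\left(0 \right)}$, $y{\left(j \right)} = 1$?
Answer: $8382$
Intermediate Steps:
$Z{\left(u,m \right)} = 1$
$a{\left(s,x \right)} = 1$ ($a{\left(s,x \right)} = 3 + \left(1 - 3\right) = 3 - 2 = 1$)
$- (-2 + K{\left(-5 \right)}) \left(65 + a{\left(11,0 \right)}\right) = - (-2 - 5 \left(-5\right)^{2}) \left(65 + 1\right) = - (-2 - 125) 66 = \left(-1\right) \left(-127\right) 66 = 127 \cdot 66 = 8382$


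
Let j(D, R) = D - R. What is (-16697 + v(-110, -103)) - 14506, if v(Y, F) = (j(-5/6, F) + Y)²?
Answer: -1121099/36 ≈ -31142.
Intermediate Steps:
v(Y, F) = (-⅚ + Y - F)² (v(Y, F) = ((-5/6 - F) + Y)² = ((-5*⅙ - F) + Y)² = ((-⅚ - F) + Y)² = (-⅚ + Y - F)²)
(-16697 + v(-110, -103)) - 14506 = (-16697 + (5 - 6*(-110) + 6*(-103))²/36) - 14506 = (-16697 + (5 + 660 - 618)²/36) - 14506 = (-16697 + (1/36)*47²) - 14506 = (-16697 + (1/36)*2209) - 14506 = (-16697 + 2209/36) - 14506 = -598883/36 - 14506 = -1121099/36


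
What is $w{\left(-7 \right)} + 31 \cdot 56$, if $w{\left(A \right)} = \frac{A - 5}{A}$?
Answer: $\frac{12164}{7} \approx 1737.7$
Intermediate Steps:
$w{\left(A \right)} = \frac{-5 + A}{A}$ ($w{\left(A \right)} = \frac{A - 5}{A} = \frac{-5 + A}{A}$)
$w{\left(-7 \right)} + 31 \cdot 56 = \frac{-5 - 7}{-7} + 31 \cdot 56 = \left(- \frac{1}{7}\right) \left(-12\right) + 1736 = \frac{12}{7} + 1736 = \frac{12164}{7}$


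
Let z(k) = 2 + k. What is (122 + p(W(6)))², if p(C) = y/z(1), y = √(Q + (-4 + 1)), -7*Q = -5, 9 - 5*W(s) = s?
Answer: 937676/63 + 976*I*√7/21 ≈ 14884.0 + 122.96*I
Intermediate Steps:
W(s) = 9/5 - s/5
Q = 5/7 (Q = -⅐*(-5) = 5/7 ≈ 0.71429)
y = 4*I*√7/7 (y = √(5/7 + (-4 + 1)) = √(5/7 - 3) = √(-16/7) = 4*I*√7/7 ≈ 1.5119*I)
p(C) = 4*I*√7/21 (p(C) = (4*I*√7/7)/(2 + 1) = (4*I*√7/7)/3 = (4*I*√7/7)*(⅓) = 4*I*√7/21)
(122 + p(W(6)))² = (122 + 4*I*√7/21)²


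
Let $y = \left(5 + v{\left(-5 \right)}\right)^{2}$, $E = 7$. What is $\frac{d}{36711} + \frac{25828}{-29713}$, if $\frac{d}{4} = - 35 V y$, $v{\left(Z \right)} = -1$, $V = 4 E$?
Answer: $- \frac{2811771068}{1090793943} \approx -2.5777$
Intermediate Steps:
$V = 28$ ($V = 4 \cdot 7 = 28$)
$y = 16$ ($y = \left(5 - 1\right)^{2} = 4^{2} = 16$)
$d = -62720$ ($d = 4 \left(-35\right) 28 \cdot 16 = 4 \left(\left(-980\right) 16\right) = 4 \left(-15680\right) = -62720$)
$\frac{d}{36711} + \frac{25828}{-29713} = - \frac{62720}{36711} + \frac{25828}{-29713} = \left(-62720\right) \frac{1}{36711} + 25828 \left(- \frac{1}{29713}\right) = - \frac{62720}{36711} - \frac{25828}{29713} = - \frac{2811771068}{1090793943}$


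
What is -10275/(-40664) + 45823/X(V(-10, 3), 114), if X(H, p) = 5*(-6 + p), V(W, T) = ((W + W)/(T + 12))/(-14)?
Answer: 467223743/5489640 ≈ 85.110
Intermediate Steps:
V(W, T) = -W/(7*(12 + T)) (V(W, T) = ((2*W)/(12 + T))*(-1/14) = (2*W/(12 + T))*(-1/14) = -W/(7*(12 + T)))
X(H, p) = -30 + 5*p
-10275/(-40664) + 45823/X(V(-10, 3), 114) = -10275/(-40664) + 45823/(-30 + 5*114) = -10275*(-1/40664) + 45823/(-30 + 570) = 10275/40664 + 45823/540 = 467223743/5489640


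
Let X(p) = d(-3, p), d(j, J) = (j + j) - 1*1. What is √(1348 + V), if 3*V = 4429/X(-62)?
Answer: √501459/21 ≈ 33.721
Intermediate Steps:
d(j, J) = -1 + 2*j (d(j, J) = 2*j - 1 = -1 + 2*j)
X(p) = -7 (X(p) = -1 + 2*(-3) = -1 - 6 = -7)
V = -4429/21 (V = (4429/(-7))/3 = (4429*(-⅐))/3 = (⅓)*(-4429/7) = -4429/21 ≈ -210.90)
√(1348 + V) = √(1348 - 4429/21) = √(23879/21) = √501459/21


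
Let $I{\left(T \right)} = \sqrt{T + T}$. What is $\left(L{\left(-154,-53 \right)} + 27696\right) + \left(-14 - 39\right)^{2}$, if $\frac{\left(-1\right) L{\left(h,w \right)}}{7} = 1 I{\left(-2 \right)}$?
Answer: $30505 - 14 i \approx 30505.0 - 14.0 i$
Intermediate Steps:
$I{\left(T \right)} = \sqrt{2} \sqrt{T}$ ($I{\left(T \right)} = \sqrt{2 T} = \sqrt{2} \sqrt{T}$)
$L{\left(h,w \right)} = - 14 i$ ($L{\left(h,w \right)} = - 7 \cdot 1 \sqrt{2} \sqrt{-2} = - 7 \cdot 1 \sqrt{2} i \sqrt{2} = - 7 \cdot 1 \cdot 2 i = - 7 \cdot 2 i = - 14 i$)
$\left(L{\left(-154,-53 \right)} + 27696\right) + \left(-14 - 39\right)^{2} = \left(- 14 i + 27696\right) + \left(-14 - 39\right)^{2} = \left(27696 - 14 i\right) + \left(-53\right)^{2} = \left(27696 - 14 i\right) + 2809 = 30505 - 14 i$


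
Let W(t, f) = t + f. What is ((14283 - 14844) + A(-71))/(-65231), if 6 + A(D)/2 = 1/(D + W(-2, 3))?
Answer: 20056/2283085 ≈ 0.0087846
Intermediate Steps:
W(t, f) = f + t
A(D) = -12 + 2/(1 + D) (A(D) = -12 + 2/(D + (3 - 2)) = -12 + 2/(D + 1) = -12 + 2/(1 + D))
((14283 - 14844) + A(-71))/(-65231) = ((14283 - 14844) + 2*(-5 - 6*(-71))/(1 - 71))/(-65231) = (-561 + 2*(-5 + 426)/(-70))*(-1/65231) = (-561 + 2*(-1/70)*421)*(-1/65231) = (-561 - 421/35)*(-1/65231) = -20056/35*(-1/65231) = 20056/2283085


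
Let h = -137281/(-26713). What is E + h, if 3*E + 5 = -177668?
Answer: -4745767006/80139 ≈ -59219.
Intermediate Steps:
E = -177673/3 (E = -5/3 + (⅓)*(-177668) = -5/3 - 177668/3 = -177673/3 ≈ -59224.)
h = 137281/26713 (h = -137281*(-1/26713) = 137281/26713 ≈ 5.1391)
E + h = -177673/3 + 137281/26713 = -4745767006/80139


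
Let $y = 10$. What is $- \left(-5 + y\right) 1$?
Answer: $-5$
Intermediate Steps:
$- \left(-5 + y\right) 1 = - \left(-5 + 10\right) 1 = - 5 \cdot 1 = \left(-1\right) 5 = -5$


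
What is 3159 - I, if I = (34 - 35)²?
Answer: 3158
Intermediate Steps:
I = 1 (I = (-1)² = 1)
3159 - I = 3159 - 1*1 = 3159 - 1 = 3158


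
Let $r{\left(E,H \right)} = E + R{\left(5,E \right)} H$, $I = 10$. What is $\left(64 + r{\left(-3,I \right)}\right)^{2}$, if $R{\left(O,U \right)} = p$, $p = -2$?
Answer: $1681$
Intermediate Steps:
$R{\left(O,U \right)} = -2$
$r{\left(E,H \right)} = E - 2 H$
$\left(64 + r{\left(-3,I \right)}\right)^{2} = \left(64 - 23\right)^{2} = 41^{2} = 1681$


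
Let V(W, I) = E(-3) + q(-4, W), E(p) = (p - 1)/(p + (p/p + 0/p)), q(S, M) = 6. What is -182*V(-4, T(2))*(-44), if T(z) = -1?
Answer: 64064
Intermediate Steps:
E(p) = (-1 + p)/(1 + p) (E(p) = (-1 + p)/(p + (1 + 0)) = (-1 + p)/(p + 1) = (-1 + p)/(1 + p))
V(W, I) = 8 (V(W, I) = (-1 - 3)/(1 - 3) + 6 = -4/(-2) + 6 = -½*(-4) + 6 = 2 + 6 = 8)
-182*V(-4, T(2))*(-44) = -182*8*(-44) = -1456*(-44) = 64064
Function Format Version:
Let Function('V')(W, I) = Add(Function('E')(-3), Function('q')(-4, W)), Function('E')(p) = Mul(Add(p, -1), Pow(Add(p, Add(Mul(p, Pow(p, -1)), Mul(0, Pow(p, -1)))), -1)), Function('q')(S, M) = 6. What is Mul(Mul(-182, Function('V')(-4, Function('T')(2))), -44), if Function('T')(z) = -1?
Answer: 64064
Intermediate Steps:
Function('E')(p) = Mul(Pow(Add(1, p), -1), Add(-1, p)) (Function('E')(p) = Mul(Add(-1, p), Pow(Add(p, Add(1, 0)), -1)) = Mul(Add(-1, p), Pow(Add(p, 1), -1)) = Mul(Add(-1, p), Pow(Add(1, p), -1)) = Mul(Pow(Add(1, p), -1), Add(-1, p)))
Function('V')(W, I) = 8 (Function('V')(W, I) = Add(Mul(Pow(Add(1, -3), -1), Add(-1, -3)), 6) = Add(Mul(Pow(-2, -1), -4), 6) = Add(Mul(Rational(-1, 2), -4), 6) = Add(2, 6) = 8)
Mul(Mul(-182, Function('V')(-4, Function('T')(2))), -44) = Mul(Mul(-182, 8), -44) = Mul(-1456, -44) = 64064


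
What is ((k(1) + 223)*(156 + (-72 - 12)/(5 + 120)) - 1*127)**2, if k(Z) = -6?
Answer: 17618141575609/15625 ≈ 1.1276e+9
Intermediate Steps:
((k(1) + 223)*(156 + (-72 - 12)/(5 + 120)) - 1*127)**2 = ((-6 + 223)*(156 + (-72 - 12)/(5 + 120)) - 1*127)**2 = (217*(156 - 84/125) - 127)**2 = (217*(19416/125) - 127)**2 = (4213272/125 - 127)**2 = (4197397/125)**2 = 17618141575609/15625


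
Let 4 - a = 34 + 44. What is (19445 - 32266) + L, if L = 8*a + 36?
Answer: -13377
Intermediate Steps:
a = -74 (a = 4 - (34 + 44) = 4 - 1*78 = 4 - 78 = -74)
L = -556 (L = 8*(-74) + 36 = -592 + 36 = -556)
(19445 - 32266) + L = (19445 - 32266) - 556 = -12821 - 556 = -13377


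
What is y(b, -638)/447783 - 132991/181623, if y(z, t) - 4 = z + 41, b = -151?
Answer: -6618928999/9036410201 ≈ -0.73247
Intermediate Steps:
y(z, t) = 45 + z (y(z, t) = 4 + (z + 41) = 4 + (41 + z) = 45 + z)
y(b, -638)/447783 - 132991/181623 = (45 - 151)/447783 - 132991/181623 = -106*1/447783 - 132991*1/181623 = -106/447783 - 132991/181623 = -6618928999/9036410201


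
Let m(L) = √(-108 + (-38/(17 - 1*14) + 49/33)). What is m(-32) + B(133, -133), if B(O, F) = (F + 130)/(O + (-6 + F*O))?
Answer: 1/5854 + I*√14421/11 ≈ 0.00017082 + 10.917*I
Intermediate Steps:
B(O, F) = (130 + F)/(-6 + O + F*O)
m(L) = I*√14421/11 (m(L) = √(-108 + (-38/(17 - 14) + 49*(1/33))) = √(-108 + (-38/3 + 49/33)) = √(-108 - 123/11) = √(-1311/11) = I*√14421/11)
m(-32) + B(133, -133) = I*√14421/11 + (130 - 133)/(-6 + 133 - 133*133) = I*√14421/11 - 3/(-6 + 133 - 17689) = I*√14421/11 - 3/(-17562) = I*√14421/11 - 1/17562*(-3) = I*√14421/11 + 1/5854 = 1/5854 + I*√14421/11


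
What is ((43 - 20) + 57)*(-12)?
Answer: -960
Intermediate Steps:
((43 - 20) + 57)*(-12) = (23 + 57)*(-12) = 80*(-12) = -960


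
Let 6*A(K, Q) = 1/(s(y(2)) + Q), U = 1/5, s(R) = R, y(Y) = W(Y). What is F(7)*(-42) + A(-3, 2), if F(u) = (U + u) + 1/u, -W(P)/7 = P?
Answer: -111029/360 ≈ -308.41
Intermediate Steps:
W(P) = -7*P
y(Y) = -7*Y
U = ⅕ ≈ 0.20000
A(K, Q) = 1/(6*(-14 + Q)) (A(K, Q) = 1/(6*(-7*2 + Q)) = 1/(6*(-14 + Q)))
F(u) = ⅕ + u + 1/u (F(u) = (⅕ + u) + 1/u = ⅕ + u + 1/u)
F(7)*(-42) + A(-3, 2) = (⅕ + 7 + 1/7)*(-42) + 1/(6*(-14 + 2)) = (⅕ + 7 + ⅐)*(-42) + (⅙)/(-12) = (257/35)*(-42) + (⅙)*(-1/12) = -1542/5 - 1/72 = -111029/360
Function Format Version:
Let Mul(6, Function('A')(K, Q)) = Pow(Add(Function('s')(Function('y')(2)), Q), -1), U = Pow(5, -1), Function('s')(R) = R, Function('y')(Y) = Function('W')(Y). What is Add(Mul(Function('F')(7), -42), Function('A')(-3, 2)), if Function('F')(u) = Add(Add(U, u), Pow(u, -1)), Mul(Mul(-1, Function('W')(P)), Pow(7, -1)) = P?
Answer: Rational(-111029, 360) ≈ -308.41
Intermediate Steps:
Function('W')(P) = Mul(-7, P)
Function('y')(Y) = Mul(-7, Y)
U = Rational(1, 5) ≈ 0.20000
Function('A')(K, Q) = Mul(Rational(1, 6), Pow(Add(-14, Q), -1)) (Function('A')(K, Q) = Mul(Rational(1, 6), Pow(Add(Mul(-7, 2), Q), -1)) = Mul(Rational(1, 6), Pow(Add(-14, Q), -1)))
Function('F')(u) = Add(Rational(1, 5), u, Pow(u, -1)) (Function('F')(u) = Add(Add(Rational(1, 5), u), Pow(u, -1)) = Add(Rational(1, 5), u, Pow(u, -1)))
Add(Mul(Function('F')(7), -42), Function('A')(-3, 2)) = Add(Mul(Add(Rational(1, 5), 7, Pow(7, -1)), -42), Mul(Rational(1, 6), Pow(Add(-14, 2), -1))) = Add(Mul(Add(Rational(1, 5), 7, Rational(1, 7)), -42), Mul(Rational(1, 6), Pow(-12, -1))) = Add(Mul(Rational(257, 35), -42), Mul(Rational(1, 6), Rational(-1, 12))) = Add(Rational(-1542, 5), Rational(-1, 72)) = Rational(-111029, 360)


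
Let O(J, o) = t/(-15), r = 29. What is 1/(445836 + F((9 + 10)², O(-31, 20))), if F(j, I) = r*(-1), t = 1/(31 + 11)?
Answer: 1/445807 ≈ 2.2431e-6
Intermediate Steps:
t = 1/42 ≈ 0.023810
O(J, o) = -1/630 (O(J, o) = (1/42)/(-15) = (1/42)*(-1/15) = -1/630)
F(j, I) = -29 (F(j, I) = 29*(-1) = -29)
1/(445836 + F((9 + 10)², O(-31, 20))) = 1/(445836 - 29) = 1/445807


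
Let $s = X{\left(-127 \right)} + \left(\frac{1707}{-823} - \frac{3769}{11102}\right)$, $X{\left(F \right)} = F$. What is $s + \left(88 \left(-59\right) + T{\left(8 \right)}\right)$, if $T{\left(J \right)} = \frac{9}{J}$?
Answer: $- \frac{194444758843}{36547784} \approx -5320.3$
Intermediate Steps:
$s = - \frac{1182445143}{9136946}$ ($s = -127 + \left(\frac{1707}{-823} - \frac{3769}{11102}\right) = -127 + \left(1707 \left(- \frac{1}{823}\right) - \frac{3769}{11102}\right) = -127 - \frac{22053001}{9136946} = - \frac{1182445143}{9136946} \approx -129.41$)
$s + \left(88 \left(-59\right) + T{\left(8 \right)}\right) = - \frac{1182445143}{9136946} + \left(88 \left(-59\right) + \frac{9}{8}\right) = - \frac{1182445143}{9136946} + \left(-5192 + 9 \cdot \frac{1}{8}\right) = - \frac{1182445143}{9136946} + \left(-5192 + \frac{9}{8}\right) = - \frac{1182445143}{9136946} - \frac{41527}{8} = - \frac{194444758843}{36547784}$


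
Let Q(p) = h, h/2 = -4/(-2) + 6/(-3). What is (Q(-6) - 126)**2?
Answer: 15876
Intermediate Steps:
h = 0 (h = 2*(-4/(-2) + 6/(-3)) = 2*(-4*(-1/2) + 6*(-1/3)) = 2*(2 - 2) = 2*0 = 0)
Q(p) = 0
(Q(-6) - 126)**2 = (0 - 126)**2 = (-126)**2 = 15876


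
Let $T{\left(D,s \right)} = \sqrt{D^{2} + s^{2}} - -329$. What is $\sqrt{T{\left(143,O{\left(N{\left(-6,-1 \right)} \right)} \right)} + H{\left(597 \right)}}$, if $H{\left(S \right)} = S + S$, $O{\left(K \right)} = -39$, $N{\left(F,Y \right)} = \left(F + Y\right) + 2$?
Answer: $\sqrt{1523 + 13 \sqrt{130}} \approx 40.881$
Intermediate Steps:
$N{\left(F,Y \right)} = 2 + F + Y$
$H{\left(S \right)} = 2 S$
$T{\left(D,s \right)} = 329 + \sqrt{D^{2} + s^{2}}$ ($T{\left(D,s \right)} = \sqrt{D^{2} + s^{2}} + 329 = 329 + \sqrt{D^{2} + s^{2}}$)
$\sqrt{T{\left(143,O{\left(N{\left(-6,-1 \right)} \right)} \right)} + H{\left(597 \right)}} = \sqrt{\left(329 + \sqrt{143^{2} + \left(-39\right)^{2}}\right) + 2 \cdot 597} = \sqrt{\left(329 + \sqrt{20449 + 1521}\right) + 1194} = \sqrt{\left(329 + \sqrt{21970}\right) + 1194} = \sqrt{\left(329 + 13 \sqrt{130}\right) + 1194} = \sqrt{1523 + 13 \sqrt{130}}$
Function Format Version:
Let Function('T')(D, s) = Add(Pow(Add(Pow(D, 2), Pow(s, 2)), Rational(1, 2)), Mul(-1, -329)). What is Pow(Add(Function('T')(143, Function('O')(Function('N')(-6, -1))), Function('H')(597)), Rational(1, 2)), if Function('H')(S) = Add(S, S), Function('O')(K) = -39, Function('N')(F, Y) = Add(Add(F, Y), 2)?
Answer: Pow(Add(1523, Mul(13, Pow(130, Rational(1, 2)))), Rational(1, 2)) ≈ 40.881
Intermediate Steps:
Function('N')(F, Y) = Add(2, F, Y)
Function('H')(S) = Mul(2, S)
Function('T')(D, s) = Add(329, Pow(Add(Pow(D, 2), Pow(s, 2)), Rational(1, 2))) (Function('T')(D, s) = Add(Pow(Add(Pow(D, 2), Pow(s, 2)), Rational(1, 2)), 329) = Add(329, Pow(Add(Pow(D, 2), Pow(s, 2)), Rational(1, 2))))
Pow(Add(Function('T')(143, Function('O')(Function('N')(-6, -1))), Function('H')(597)), Rational(1, 2)) = Pow(Add(Add(329, Pow(Add(Pow(143, 2), Pow(-39, 2)), Rational(1, 2))), Mul(2, 597)), Rational(1, 2)) = Pow(Add(Add(329, Pow(Add(20449, 1521), Rational(1, 2))), 1194), Rational(1, 2)) = Pow(Add(Add(329, Pow(21970, Rational(1, 2))), 1194), Rational(1, 2)) = Pow(Add(Add(329, Mul(13, Pow(130, Rational(1, 2)))), 1194), Rational(1, 2)) = Pow(Add(1523, Mul(13, Pow(130, Rational(1, 2)))), Rational(1, 2))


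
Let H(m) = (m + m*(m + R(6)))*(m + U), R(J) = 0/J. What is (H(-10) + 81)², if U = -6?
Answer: 1846881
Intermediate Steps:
R(J) = 0
H(m) = (-6 + m)*(m + m²) (H(m) = (m + m*(m + 0))*(m - 6) = (m + m*m)*(-6 + m) = (m + m²)*(-6 + m) = (-6 + m)*(m + m²))
(H(-10) + 81)² = (-10*(-6 + (-10)² - 5*(-10)) + 81)² = (-10*(-6 + 100 + 50) + 81)² = (-10*144 + 81)² = (-1440 + 81)² = (-1359)² = 1846881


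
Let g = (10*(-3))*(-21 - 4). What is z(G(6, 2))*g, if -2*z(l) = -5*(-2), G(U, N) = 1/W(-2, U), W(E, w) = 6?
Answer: -3750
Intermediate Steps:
G(U, N) = ⅙ (G(U, N) = 1/6 = ⅙)
z(l) = -5 (z(l) = -(-5)*(-2)/2 = -½*10 = -5)
g = 750 (g = -30*(-25) = 750)
z(G(6, 2))*g = -5*750 = -3750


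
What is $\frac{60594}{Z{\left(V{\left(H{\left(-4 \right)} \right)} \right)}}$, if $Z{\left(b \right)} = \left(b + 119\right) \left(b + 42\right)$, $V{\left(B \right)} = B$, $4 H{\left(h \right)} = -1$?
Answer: $\frac{969504}{79325} \approx 12.222$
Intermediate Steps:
$H{\left(h \right)} = - \frac{1}{4}$ ($H{\left(h \right)} = \frac{1}{4} \left(-1\right) = - \frac{1}{4}$)
$Z{\left(b \right)} = \left(42 + b\right) \left(119 + b\right)$ ($Z{\left(b \right)} = \left(119 + b\right) \left(42 + b\right) = \left(42 + b\right) \left(119 + b\right)$)
$\frac{60594}{Z{\left(V{\left(H{\left(-4 \right)} \right)} \right)}} = \frac{60594}{4998 + \left(- \frac{1}{4}\right)^{2} + 161 \left(- \frac{1}{4}\right)} = \frac{60594}{4998 + \frac{1}{16} - \frac{161}{4}} = \frac{60594}{\frac{79325}{16}} = 60594 \cdot \frac{16}{79325} = \frac{969504}{79325}$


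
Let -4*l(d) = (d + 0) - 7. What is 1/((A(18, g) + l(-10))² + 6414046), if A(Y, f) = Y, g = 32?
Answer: 16/102632657 ≈ 1.5590e-7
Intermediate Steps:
l(d) = 7/4 - d/4 (l(d) = -((d + 0) - 7)/4 = -(d - 7)/4 = -(-7 + d)/4 = 7/4 - d/4)
1/((A(18, g) + l(-10))² + 6414046) = 1/((18 + (7/4 - ¼*(-10)))² + 6414046) = 1/((18 + (7/4 + 5/2))² + 6414046) = 1/((18 + 17/4)² + 6414046) = 1/((89/4)² + 6414046) = 1/(7921/16 + 6414046) = 1/(102632657/16) = 16/102632657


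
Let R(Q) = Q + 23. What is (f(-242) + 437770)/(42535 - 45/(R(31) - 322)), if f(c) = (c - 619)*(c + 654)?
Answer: 22254184/11399425 ≈ 1.9522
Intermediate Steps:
f(c) = (-619 + c)*(654 + c)
R(Q) = 23 + Q
(f(-242) + 437770)/(42535 - 45/(R(31) - 322)) = ((-404826 + (-242)² + 35*(-242)) + 437770)/(42535 - 45/((23 + 31) - 322)) = ((-404826 + 58564 - 8470) + 437770)/(42535 - 45/(54 - 322)) = (-354732 + 437770)/(42535 - 45/(-268)) = 83038/(42535 - 45*(-1/268)) = 83038/(42535 + 45/268) = 83038/(11399425/268) = 83038*(268/11399425) = 22254184/11399425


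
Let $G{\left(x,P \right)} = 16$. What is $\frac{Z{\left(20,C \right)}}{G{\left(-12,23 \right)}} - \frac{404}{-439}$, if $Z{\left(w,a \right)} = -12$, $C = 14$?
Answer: $\frac{299}{1756} \approx 0.17027$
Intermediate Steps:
$\frac{Z{\left(20,C \right)}}{G{\left(-12,23 \right)}} - \frac{404}{-439} = - \frac{12}{16} - \frac{404}{-439} = \left(-12\right) \frac{1}{16} - - \frac{404}{439} = - \frac{3}{4} + \frac{404}{439} = \frac{299}{1756}$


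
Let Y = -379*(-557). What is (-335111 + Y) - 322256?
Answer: -446264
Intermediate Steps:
Y = 211103
(-335111 + Y) - 322256 = (-335111 + 211103) - 322256 = -124008 - 322256 = -446264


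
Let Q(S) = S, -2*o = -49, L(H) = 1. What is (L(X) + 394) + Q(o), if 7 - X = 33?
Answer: 839/2 ≈ 419.50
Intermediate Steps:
X = -26 (X = 7 - 1*33 = 7 - 33 = -26)
o = 49/2 (o = -½*(-49) = 49/2 ≈ 24.500)
(L(X) + 394) + Q(o) = (1 + 394) + 49/2 = 395 + 49/2 = 839/2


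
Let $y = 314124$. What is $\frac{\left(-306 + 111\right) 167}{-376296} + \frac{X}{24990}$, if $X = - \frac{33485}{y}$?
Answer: $\frac{266272194529}{3076987584951} \approx 0.086537$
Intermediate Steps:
$X = - \frac{33485}{314124} \approx -0.1066$
$\frac{\left(-306 + 111\right) 167}{-376296} + \frac{X}{24990} = \frac{\left(-306 + 111\right) 167}{-376296} - \frac{33485}{314124 \cdot 24990} = \left(-195\right) 167 \left(- \frac{1}{376296}\right) - \frac{6697}{1569991752} = \left(-32565\right) \left(- \frac{1}{376296}\right) - \frac{6697}{1569991752} = \frac{10855}{125432} - \frac{6697}{1569991752} = \frac{266272194529}{3076987584951}$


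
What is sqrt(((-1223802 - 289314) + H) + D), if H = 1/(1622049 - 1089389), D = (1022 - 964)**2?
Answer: I*sqrt(107089228984979635)/266330 ≈ 1228.7*I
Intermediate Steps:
D = 3364 (D = 58**2 = 3364)
H = 1/532660 ≈ 1.8774e-6
sqrt(((-1223802 - 289314) + H) + D) = sqrt(((-1223802 - 289314) + 1/532660) + 3364) = sqrt((-1513116 + 1/532660) + 3364) = sqrt(-805976368559/532660 + 3364) = sqrt(-804184500319/532660) = I*sqrt(107089228984979635)/266330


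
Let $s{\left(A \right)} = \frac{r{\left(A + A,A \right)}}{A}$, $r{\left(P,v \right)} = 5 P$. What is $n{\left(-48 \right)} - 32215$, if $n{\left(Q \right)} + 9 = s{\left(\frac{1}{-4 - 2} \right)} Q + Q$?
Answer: $-32752$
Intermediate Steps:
$s{\left(A \right)} = 10$ ($s{\left(A \right)} = \frac{5 \left(A + A\right)}{A} = \frac{5 \cdot 2 A}{A} = \frac{10 A}{A} = 10$)
$n{\left(Q \right)} = -9 + 11 Q$ ($n{\left(Q \right)} = -9 + \left(10 Q + Q\right) = -9 + 11 Q$)
$n{\left(-48 \right)} - 32215 = \left(-9 + 11 \left(-48\right)\right) - 32215 = \left(-9 - 528\right) - 32215 = -537 - 32215 = -32752$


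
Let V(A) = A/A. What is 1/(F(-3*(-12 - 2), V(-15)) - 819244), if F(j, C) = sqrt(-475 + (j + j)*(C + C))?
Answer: -819244/671160731843 - I*sqrt(307)/671160731843 ≈ -1.2206e-6 - 2.6106e-11*I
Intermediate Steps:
V(A) = 1
F(j, C) = sqrt(-475 + 4*C*j) (F(j, C) = sqrt(-475 + (2*j)*(2*C)) = sqrt(-475 + 4*C*j))
1/(F(-3*(-12 - 2), V(-15)) - 819244) = 1/(sqrt(-475 + 4*1*(-3*(-12 - 2))) - 819244) = 1/(sqrt(-475 + 4*1*(-3*(-14))) - 819244) = 1/(sqrt(-475 + 4*1*42) - 819244) = 1/(sqrt(-475 + 168) - 819244) = 1/(sqrt(-307) - 819244) = 1/(I*sqrt(307) - 819244) = 1/(-819244 + I*sqrt(307))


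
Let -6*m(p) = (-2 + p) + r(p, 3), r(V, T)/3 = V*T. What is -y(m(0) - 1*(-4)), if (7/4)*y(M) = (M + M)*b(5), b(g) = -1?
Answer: 104/21 ≈ 4.9524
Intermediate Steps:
r(V, T) = 3*T*V (r(V, T) = 3*(V*T) = 3*(T*V) = 3*T*V)
m(p) = ⅓ - 5*p/3 (m(p) = -((-2 + p) + 3*3*p)/6 = -((-2 + p) + 9*p)/6 = -(-2 + 10*p)/6 = ⅓ - 5*p/3)
y(M) = -8*M/7 (y(M) = 4*((M + M)*(-1))/7 = 4*((2*M)*(-1))/7 = 4*(-2*M)/7 = -8*M/7)
-y(m(0) - 1*(-4)) = -(-8)*((⅓ - 5/3*0) - 1*(-4))/7 = -(-8)*((⅓ + 0) + 4)/7 = -(-8)*(⅓ + 4)/7 = -(-8)*13/(7*3) = -1*(-104/21) = 104/21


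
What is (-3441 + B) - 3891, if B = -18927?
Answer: -26259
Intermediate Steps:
(-3441 + B) - 3891 = (-3441 - 18927) - 3891 = -22368 - 3891 = -26259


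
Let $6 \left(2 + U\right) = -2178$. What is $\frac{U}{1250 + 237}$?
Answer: $- \frac{365}{1487} \approx -0.24546$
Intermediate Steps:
$U = -365$ ($U = -2 + \frac{1}{6} \left(-2178\right) = -2 - 363 = -365$)
$\frac{U}{1250 + 237} = \frac{1}{1250 + 237} \left(-365\right) = \frac{1}{1487} \left(-365\right) = - \frac{365}{1487}$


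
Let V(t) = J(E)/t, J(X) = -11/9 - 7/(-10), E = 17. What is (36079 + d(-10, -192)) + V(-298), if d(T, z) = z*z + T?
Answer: 1956063107/26820 ≈ 72933.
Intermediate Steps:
J(X) = -47/90 (J(X) = -11*⅑ - 7*(-⅒) = -11/9 + 7/10 = -47/90)
d(T, z) = T + z² (d(T, z) = z² + T = T + z²)
V(t) = -47/(90*t)
(36079 + d(-10, -192)) + V(-298) = (36079 + (-10 + (-192)²)) - 47/90/(-298) = (36079 + (-10 + 36864)) - 47/90*(-1/298) = (36079 + 36854) + 47/26820 = 72933 + 47/26820 = 1956063107/26820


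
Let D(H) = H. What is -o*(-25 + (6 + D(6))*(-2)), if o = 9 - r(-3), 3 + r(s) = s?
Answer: 735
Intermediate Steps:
r(s) = -3 + s
o = 15 (o = 9 - (-3 - 3) = 9 - 1*(-6) = 9 + 6 = 15)
-o*(-25 + (6 + D(6))*(-2)) = -15*(-25 + (6 + 6)*(-2)) = -15*(-25 + 12*(-2)) = -15*(-25 - 24) = -15*(-49) = -1*(-735) = 735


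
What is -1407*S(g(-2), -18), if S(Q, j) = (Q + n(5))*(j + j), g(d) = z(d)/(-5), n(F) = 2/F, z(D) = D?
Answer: 202608/5 ≈ 40522.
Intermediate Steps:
g(d) = -d/5 (g(d) = d/(-5) = d*(-1/5) = -d/5)
S(Q, j) = 2*j*(2/5 + Q) (S(Q, j) = (Q + 2/5)*(j + j) = (Q + 2*(1/5))*(2*j) = (Q + 2/5)*(2*j) = (2/5 + Q)*(2*j) = 2*j*(2/5 + Q))
-1407*S(g(-2), -18) = -2814*(-18)*(2 + 5*(-1/5*(-2)))/5 = -2814*(-18)*(2 + 5*(2/5))/5 = -2814*(-18)*(2 + 2)/5 = -2814*(-18)*4/5 = -1407*(-144/5) = 202608/5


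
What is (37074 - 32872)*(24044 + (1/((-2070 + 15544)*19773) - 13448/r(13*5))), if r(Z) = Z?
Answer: 66714267913866353/666053505 ≈ 1.0016e+8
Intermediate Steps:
(37074 - 32872)*(24044 + (1/((-2070 + 15544)*19773) - 13448/r(13*5))) = (37074 - 32872)*(24044 + (1/((-2070 + 15544)*19773) - 13448/(13*5))) = 4202*(24044 + ((1/19773)/13474 - 13448/65)) = 4202*(24044 + ((1/13474)*(1/19773) - 13448*1/65)) = 4202*(24044 + (1/266421402 - 13448/65)) = 4202*(24044 - 275602693387/1332107010) = 4202*(31753578255053/1332107010) = 66714267913866353/666053505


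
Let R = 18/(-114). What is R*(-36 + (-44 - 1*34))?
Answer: 18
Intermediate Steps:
R = -3/19 (R = 18*(-1/114) = -3/19 ≈ -0.15789)
R*(-36 + (-44 - 1*34)) = -3*(-36 + (-44 - 1*34))/19 = -3*(-36 + (-44 - 34))/19 = -3*(-36 - 78)/19 = -3/19*(-114) = 18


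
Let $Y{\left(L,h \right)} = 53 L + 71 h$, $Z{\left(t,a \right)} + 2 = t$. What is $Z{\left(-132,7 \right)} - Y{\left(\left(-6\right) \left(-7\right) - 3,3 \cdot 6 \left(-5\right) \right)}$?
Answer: $4189$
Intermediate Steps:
$Z{\left(t,a \right)} = -2 + t$
$Z{\left(-132,7 \right)} - Y{\left(\left(-6\right) \left(-7\right) - 3,3 \cdot 6 \left(-5\right) \right)} = \left(-2 - 132\right) - \left(53 \left(\left(-6\right) \left(-7\right) - 3\right) + 71 \cdot 3 \cdot 6 \left(-5\right)\right) = -134 - \left(53 \left(42 - 3\right) + 71 \cdot 18 \left(-5\right)\right) = -134 - \left(53 \cdot 39 + 71 \left(-90\right)\right) = -134 - \left(2067 - 6390\right) = -134 - -4323 = -134 + 4323 = 4189$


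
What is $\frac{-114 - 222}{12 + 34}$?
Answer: $- \frac{168}{23} \approx -7.3043$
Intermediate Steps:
$\frac{-114 - 222}{12 + 34} = - \frac{336}{46} = \left(-336\right) \frac{1}{46} = - \frac{168}{23}$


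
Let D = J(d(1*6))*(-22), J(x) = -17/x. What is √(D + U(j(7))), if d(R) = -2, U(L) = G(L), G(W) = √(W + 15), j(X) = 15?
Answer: √(-187 + √30) ≈ 13.473*I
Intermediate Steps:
G(W) = √(15 + W)
U(L) = √(15 + L)
D = -187 (D = -17/(-2)*(-22) = -17*(-½)*(-22) = (17/2)*(-22) = -187)
√(D + U(j(7))) = √(-187 + √(15 + 15)) = √(-187 + √30)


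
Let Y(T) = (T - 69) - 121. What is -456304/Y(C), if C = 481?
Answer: -456304/291 ≈ -1568.1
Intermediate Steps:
Y(T) = -190 + T (Y(T) = (-69 + T) - 121 = -190 + T)
-456304/Y(C) = -456304/(-190 + 481) = -456304/291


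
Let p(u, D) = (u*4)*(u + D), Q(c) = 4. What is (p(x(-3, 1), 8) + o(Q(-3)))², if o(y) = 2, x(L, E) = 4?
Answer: 37636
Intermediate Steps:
p(u, D) = 4*u*(D + u) (p(u, D) = (4*u)*(D + u) = 4*u*(D + u))
(p(x(-3, 1), 8) + o(Q(-3)))² = (4*4*(8 + 4) + 2)² = (4*4*12 + 2)² = (192 + 2)² = 194² = 37636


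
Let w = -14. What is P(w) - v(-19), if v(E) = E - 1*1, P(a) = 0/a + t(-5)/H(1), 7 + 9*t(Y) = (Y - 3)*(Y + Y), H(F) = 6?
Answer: 1153/54 ≈ 21.352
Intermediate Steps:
t(Y) = -7/9 + 2*Y*(-3 + Y)/9 (t(Y) = -7/9 + ((Y - 3)*(Y + Y))/9 = -7/9 + ((-3 + Y)*(2*Y))/9 = -7/9 + (2*Y*(-3 + Y))/9 = -7/9 + 2*Y*(-3 + Y)/9)
P(a) = 73/54 (P(a) = 0/a + (-7/9 - ⅔*(-5) + (2/9)*(-5)²)/6 = 0 + (-7/9 + 10/3 + (2/9)*25)*(⅙) = 0 + (-7/9 + 10/3 + 50/9)*(⅙) = 0 + (73/9)*(⅙) = 0 + 73/54 = 73/54)
v(E) = -1 + E (v(E) = E - 1 = -1 + E)
P(w) - v(-19) = 73/54 - (-1 - 19) = 73/54 - 1*(-20) = 73/54 + 20 = 1153/54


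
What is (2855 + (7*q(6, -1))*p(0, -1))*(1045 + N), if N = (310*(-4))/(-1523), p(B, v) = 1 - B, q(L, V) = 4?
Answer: 4591970325/1523 ≈ 3.0151e+6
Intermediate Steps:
N = 1240/1523 (N = -1240*(-1/1523) = 1240/1523 ≈ 0.81418)
(2855 + (7*q(6, -1))*p(0, -1))*(1045 + N) = (2855 + (7*4)*(1 - 1*0))*(1045 + 1240/1523) = (2855 + 28*(1 + 0))*(1592775/1523) = (2855 + 28*1)*(1592775/1523) = (2855 + 28)*(1592775/1523) = 2883*(1592775/1523) = 4591970325/1523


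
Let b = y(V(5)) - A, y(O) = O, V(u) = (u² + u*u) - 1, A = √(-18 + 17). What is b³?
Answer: 117502 - 7202*I ≈ 1.175e+5 - 7202.0*I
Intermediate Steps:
A = I (A = √(-1) = I ≈ 1.0*I)
V(u) = -1 + 2*u² (V(u) = (u² + u²) - 1 = 2*u² - 1 = -1 + 2*u²)
b = 49 - I (b = (-1 + 2*5²) - I = (-1 + 2*25) - I = (-1 + 50) - I = 49 - I ≈ 49.0 - 1.0*I)
b³ = (49 - I)³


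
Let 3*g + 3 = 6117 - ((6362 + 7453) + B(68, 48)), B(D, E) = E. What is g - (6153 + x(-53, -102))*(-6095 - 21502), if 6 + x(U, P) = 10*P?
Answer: 141487236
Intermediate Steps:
x(U, P) = -6 + 10*P
g = -2583 (g = -1 + (6117 - ((6362 + 7453) + 48))/3 = -1 + (6117 - (13815 + 48))/3 = -1 + (6117 - 1*13863)/3 = -1 + (6117 - 13863)/3 = -1 + (⅓)*(-7746) = -1 - 2582 = -2583)
g - (6153 + x(-53, -102))*(-6095 - 21502) = -2583 - (6153 + (-6 + 10*(-102)))*(-6095 - 21502) = -2583 - (6153 + (-6 - 1020))*(-27597) = -2583 - (6153 - 1026)*(-27597) = -2583 - 5127*(-27597) = -2583 - 1*(-141489819) = -2583 + 141489819 = 141487236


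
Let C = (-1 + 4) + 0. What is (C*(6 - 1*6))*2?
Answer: 0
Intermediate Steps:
C = 3 (C = 3 + 0 = 3)
(C*(6 - 1*6))*2 = (3*(6 - 1*6))*2 = (3*(6 - 6))*2 = (3*0)*2 = 0*2 = 0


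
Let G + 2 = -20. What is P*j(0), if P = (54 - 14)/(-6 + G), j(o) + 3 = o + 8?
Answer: -50/7 ≈ -7.1429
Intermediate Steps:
G = -22 (G = -2 - 20 = -22)
j(o) = 5 + o (j(o) = -3 + (o + 8) = -3 + (8 + o) = 5 + o)
P = -10/7 (P = (54 - 14)/(-6 - 22) = 40/(-28) = 40*(-1/28) = -10/7 ≈ -1.4286)
P*j(0) = -10*(5 + 0)/7 = -10/7*5 = -50/7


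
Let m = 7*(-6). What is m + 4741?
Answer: 4699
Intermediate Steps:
m = -42
m + 4741 = -42 + 4741 = 4699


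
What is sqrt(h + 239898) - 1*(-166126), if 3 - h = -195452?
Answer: 166126 + sqrt(435353) ≈ 1.6679e+5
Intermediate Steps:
h = 195455 (h = 3 - 1*(-195452) = 3 + 195452 = 195455)
sqrt(h + 239898) - 1*(-166126) = sqrt(195455 + 239898) - 1*(-166126) = sqrt(435353) + 166126 = 166126 + sqrt(435353)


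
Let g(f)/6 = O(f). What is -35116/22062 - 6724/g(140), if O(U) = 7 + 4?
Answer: -12555212/121341 ≈ -103.47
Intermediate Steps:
O(U) = 11
g(f) = 66 (g(f) = 6*11 = 66)
-35116/22062 - 6724/g(140) = -35116/22062 - 6724/66 = -35116*1/22062 - 6724*1/66 = -17558/11031 - 3362/33 = -12555212/121341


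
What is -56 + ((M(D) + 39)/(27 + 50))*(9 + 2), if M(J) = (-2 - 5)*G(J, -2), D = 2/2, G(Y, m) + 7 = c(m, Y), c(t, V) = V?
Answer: -311/7 ≈ -44.429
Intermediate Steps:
G(Y, m) = -7 + Y
D = 1 (D = 2*(1/2) = 1)
M(J) = 49 - 7*J (M(J) = (-2 - 5)*(-7 + J) = -7*(-7 + J) = 49 - 7*J)
-56 + ((M(D) + 39)/(27 + 50))*(9 + 2) = -56 + (((49 - 7*1) + 39)/(27 + 50))*(9 + 2) = -56 + (((49 - 7) + 39)/77)*11 = -56 + ((42 + 39)*(1/77))*11 = -56 + (81*(1/77))*11 = -56 + (81/77)*11 = -56 + 81/7 = -311/7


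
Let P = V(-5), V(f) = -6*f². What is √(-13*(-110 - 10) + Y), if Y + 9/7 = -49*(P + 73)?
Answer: √261254/7 ≈ 73.019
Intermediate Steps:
P = -150 (P = -6*(-5)² = -6*25 = -150)
Y = 26402/7 (Y = -9/7 - 49*(-150 + 73) = -9/7 - 49*(-77) = -9/7 + 3773 = 26402/7 ≈ 3771.7)
√(-13*(-110 - 10) + Y) = √(-13*(-110 - 10) + 26402/7) = √(-13*(-120) + 26402/7) = √(1560 + 26402/7) = √(37322/7) = √261254/7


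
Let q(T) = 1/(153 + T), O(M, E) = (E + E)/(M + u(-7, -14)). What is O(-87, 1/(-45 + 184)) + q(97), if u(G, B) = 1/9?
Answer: 52099/13587250 ≈ 0.0038344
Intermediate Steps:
u(G, B) = ⅑
O(M, E) = 2*E/(⅑ + M) (O(M, E) = (E + E)/(M + ⅑) = (2*E)/(⅑ + M) = 2*E/(⅑ + M))
O(-87, 1/(-45 + 184)) + q(97) = 18/((-45 + 184)*(1 + 9*(-87))) + 1/(153 + 97) = 18/(139*(1 - 783)) + 1/250 = 18*(1/139)/(-782) + 1/250 = 18*(1/139)*(-1/782) + 1/250 = -9/54349 + 1/250 = 52099/13587250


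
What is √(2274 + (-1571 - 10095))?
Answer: 4*I*√587 ≈ 96.912*I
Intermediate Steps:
√(2274 + (-1571 - 10095)) = √(2274 - 11666) = √(-9392) = 4*I*√587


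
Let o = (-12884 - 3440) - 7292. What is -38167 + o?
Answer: -61783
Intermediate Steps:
o = -23616 (o = -16324 - 7292 = -23616)
-38167 + o = -38167 - 23616 = -61783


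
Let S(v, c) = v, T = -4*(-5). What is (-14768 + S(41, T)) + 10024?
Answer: -4703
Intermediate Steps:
T = 20
(-14768 + S(41, T)) + 10024 = (-14768 + 41) + 10024 = -14727 + 10024 = -4703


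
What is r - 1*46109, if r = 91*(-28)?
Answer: -48657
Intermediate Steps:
r = -2548
r - 1*46109 = -2548 - 1*46109 = -2548 - 46109 = -48657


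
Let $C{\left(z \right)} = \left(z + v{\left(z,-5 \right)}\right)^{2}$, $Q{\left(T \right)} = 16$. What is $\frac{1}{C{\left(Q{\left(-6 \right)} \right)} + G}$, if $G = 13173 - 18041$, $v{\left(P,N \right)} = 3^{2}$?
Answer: $- \frac{1}{4243} \approx -0.00023568$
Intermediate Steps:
$v{\left(P,N \right)} = 9$
$G = -4868$ ($G = 13173 - 18041 = -4868$)
$C{\left(z \right)} = \left(9 + z\right)^{2}$ ($C{\left(z \right)} = \left(z + 9\right)^{2} = \left(9 + z\right)^{2}$)
$\frac{1}{C{\left(Q{\left(-6 \right)} \right)} + G} = \frac{1}{\left(9 + 16\right)^{2} - 4868} = \frac{1}{25^{2} - 4868} = \frac{1}{625 - 4868} = \frac{1}{-4243} = - \frac{1}{4243}$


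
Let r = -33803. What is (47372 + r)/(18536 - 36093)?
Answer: -13569/17557 ≈ -0.77285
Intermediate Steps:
(47372 + r)/(18536 - 36093) = (47372 - 33803)/(18536 - 36093) = 13569/(-17557) = 13569*(-1/17557) = -13569/17557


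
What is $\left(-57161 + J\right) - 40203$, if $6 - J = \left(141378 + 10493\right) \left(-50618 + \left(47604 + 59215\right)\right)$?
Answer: $-8535399429$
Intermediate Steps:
$J = -8535302065$ ($J = 6 - \left(141378 + 10493\right) \left(-50618 + \left(47604 + 59215\right)\right) = 6 - 151871 \left(-50618 + 106819\right) = 6 - 151871 \cdot 56201 = 6 - 8535302071 = -8535302065$)
$\left(-57161 + J\right) - 40203 = \left(-57161 - 8535302065\right) - 40203 = -8535359226 - 40203 = -8535399429$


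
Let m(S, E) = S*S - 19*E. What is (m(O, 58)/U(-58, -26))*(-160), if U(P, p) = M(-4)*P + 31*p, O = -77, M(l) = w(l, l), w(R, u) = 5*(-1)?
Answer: 64360/43 ≈ 1496.7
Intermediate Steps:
w(R, u) = -5
M(l) = -5
m(S, E) = S² - 19*E
U(P, p) = -5*P + 31*p
(m(O, 58)/U(-58, -26))*(-160) = (((-77)² - 19*58)/(-5*(-58) + 31*(-26)))*(-160) = ((5929 - 1102)/(290 - 806))*(-160) = (4827/(-516))*(-160) = (4827*(-1/516))*(-160) = -1609/172*(-160) = 64360/43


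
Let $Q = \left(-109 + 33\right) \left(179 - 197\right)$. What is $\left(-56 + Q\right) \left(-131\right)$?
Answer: $-171872$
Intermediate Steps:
$Q = 1368$ ($Q = \left(-76\right) \left(-18\right) = 1368$)
$\left(-56 + Q\right) \left(-131\right) = \left(-56 + 1368\right) \left(-131\right) = 1312 \left(-131\right) = -171872$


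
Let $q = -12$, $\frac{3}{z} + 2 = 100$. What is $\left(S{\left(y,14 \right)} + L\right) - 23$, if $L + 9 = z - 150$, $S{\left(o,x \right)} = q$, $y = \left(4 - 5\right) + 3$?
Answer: $- \frac{19009}{98} \approx -193.97$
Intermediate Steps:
$z = \frac{3}{98}$ ($z = \frac{3}{-2 + 100} = \frac{3}{98} \approx 0.030612$)
$y = 2$ ($y = \left(4 - 5\right) + 3 = -1 + 3 = 2$)
$S{\left(o,x \right)} = -12$
$L = - \frac{15579}{98}$ ($L = -9 + \left(\frac{3}{98} - 150\right) = -9 - \frac{14697}{98} = - \frac{15579}{98} \approx -158.97$)
$\left(S{\left(y,14 \right)} + L\right) - 23 = \left(-12 - \frac{15579}{98}\right) - 23 = - \frac{16755}{98} - 23 = - \frac{19009}{98}$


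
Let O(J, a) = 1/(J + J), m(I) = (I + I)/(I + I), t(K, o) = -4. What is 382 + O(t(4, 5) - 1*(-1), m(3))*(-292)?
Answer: 1292/3 ≈ 430.67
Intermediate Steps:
m(I) = 1 (m(I) = (2*I)/((2*I)) = (2*I)*(1/(2*I)) = 1)
O(J, a) = 1/(2*J)
382 + O(t(4, 5) - 1*(-1), m(3))*(-292) = 382 + (1/(2*(-4 - 1*(-1))))*(-292) = 382 + (1/(2*(-4 + 1)))*(-292) = 382 + ((1/2)/(-3))*(-292) = 382 + ((1/2)*(-1/3))*(-292) = 382 - 1/6*(-292) = 382 + 146/3 = 1292/3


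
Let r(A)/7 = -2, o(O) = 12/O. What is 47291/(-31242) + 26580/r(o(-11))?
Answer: -415537217/218694 ≈ -1900.1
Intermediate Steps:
r(A) = -14 (r(A) = 7*(-2) = -14)
47291/(-31242) + 26580/r(o(-11)) = 47291/(-31242) + 26580/(-14) = 47291*(-1/31242) + 26580*(-1/14) = -47291/31242 - 13290/7 = -415537217/218694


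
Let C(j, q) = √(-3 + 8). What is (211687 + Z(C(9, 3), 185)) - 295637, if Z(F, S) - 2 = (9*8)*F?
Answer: -83948 + 72*√5 ≈ -83787.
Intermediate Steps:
C(j, q) = √5
Z(F, S) = 2 + 72*F (Z(F, S) = 2 + (9*8)*F = 2 + 72*F)
(211687 + Z(C(9, 3), 185)) - 295637 = (211687 + (2 + 72*√5)) - 295637 = (211689 + 72*√5) - 295637 = -83948 + 72*√5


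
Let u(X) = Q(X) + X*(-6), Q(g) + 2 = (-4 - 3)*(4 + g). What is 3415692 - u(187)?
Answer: 3418153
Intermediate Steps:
Q(g) = -30 - 7*g (Q(g) = -2 + (-4 - 3)*(4 + g) = -2 - 7*(4 + g) = -2 + (-28 - 7*g) = -30 - 7*g)
u(X) = -30 - 13*X (u(X) = (-30 - 7*X) + X*(-6) = (-30 - 7*X) - 6*X = -30 - 13*X)
3415692 - u(187) = 3415692 - (-30 - 13*187) = 3415692 - (-30 - 2431) = 3415692 - 1*(-2461) = 3415692 + 2461 = 3418153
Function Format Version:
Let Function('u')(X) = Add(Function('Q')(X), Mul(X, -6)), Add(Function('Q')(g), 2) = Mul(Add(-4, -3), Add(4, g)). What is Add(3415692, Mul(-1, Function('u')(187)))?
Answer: 3418153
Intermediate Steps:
Function('Q')(g) = Add(-30, Mul(-7, g)) (Function('Q')(g) = Add(-2, Mul(Add(-4, -3), Add(4, g))) = Add(-2, Mul(-7, Add(4, g))) = Add(-2, Add(-28, Mul(-7, g))) = Add(-30, Mul(-7, g)))
Function('u')(X) = Add(-30, Mul(-13, X)) (Function('u')(X) = Add(Add(-30, Mul(-7, X)), Mul(X, -6)) = Add(Add(-30, Mul(-7, X)), Mul(-6, X)) = Add(-30, Mul(-13, X)))
Add(3415692, Mul(-1, Function('u')(187))) = Add(3415692, Mul(-1, Add(-30, Mul(-13, 187)))) = Add(3415692, Mul(-1, Add(-30, -2431))) = Add(3415692, Mul(-1, -2461)) = Add(3415692, 2461) = 3418153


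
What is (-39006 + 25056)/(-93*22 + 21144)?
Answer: -775/1061 ≈ -0.73044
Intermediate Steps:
(-39006 + 25056)/(-93*22 + 21144) = -13950/(-2046 + 21144) = -13950/19098 = -13950*1/19098 = -775/1061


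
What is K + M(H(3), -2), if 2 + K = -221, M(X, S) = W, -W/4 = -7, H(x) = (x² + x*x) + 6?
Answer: -195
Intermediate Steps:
H(x) = 6 + 2*x² (H(x) = (x² + x²) + 6 = 2*x² + 6 = 6 + 2*x²)
W = 28 (W = -4*(-7) = 28)
M(X, S) = 28
K = -223 (K = -2 - 221 = -223)
K + M(H(3), -2) = -223 + 28 = -195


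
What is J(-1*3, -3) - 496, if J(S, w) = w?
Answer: -499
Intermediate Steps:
J(-1*3, -3) - 496 = -3 - 496 = -499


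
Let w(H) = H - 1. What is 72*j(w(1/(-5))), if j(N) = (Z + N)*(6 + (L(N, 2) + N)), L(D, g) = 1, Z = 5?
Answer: 39672/25 ≈ 1586.9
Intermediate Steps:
w(H) = -1 + H
j(N) = (5 + N)*(7 + N) (j(N) = (5 + N)*(6 + (1 + N)) = (5 + N)*(7 + N))
72*j(w(1/(-5))) = 72*(35 + (-1 + 1/(-5))**2 + 12*(-1 + 1/(-5))) = 72*(35 + (-1 - 1/5)**2 + 12*(-1 - 1/5)) = 72*(35 + (-6/5)**2 + 12*(-6/5)) = 72*(35 + 36/25 - 72/5) = 72*(551/25) = 39672/25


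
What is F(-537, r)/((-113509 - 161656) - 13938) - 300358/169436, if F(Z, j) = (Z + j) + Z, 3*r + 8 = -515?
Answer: -129934329401/73476683862 ≈ -1.7684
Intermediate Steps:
r = -523/3 (r = -8/3 + (⅓)*(-515) = -8/3 - 515/3 = -523/3 ≈ -174.33)
F(Z, j) = j + 2*Z
F(-537, r)/((-113509 - 161656) - 13938) - 300358/169436 = (-523/3 + 2*(-537))/((-113509 - 161656) - 13938) - 300358/169436 = (-523/3 - 1074)/(-275165 - 13938) - 300358*1/169436 = -3745/3/(-289103) - 150179/84718 = -3745/3*(-1/289103) - 150179/84718 = 3745/867309 - 150179/84718 = -129934329401/73476683862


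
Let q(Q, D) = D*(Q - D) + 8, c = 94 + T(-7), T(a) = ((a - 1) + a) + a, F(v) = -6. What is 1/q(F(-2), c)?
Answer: -1/5608 ≈ -0.00017832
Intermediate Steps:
T(a) = -1 + 3*a (T(a) = ((-1 + a) + a) + a = (-1 + 2*a) + a = -1 + 3*a)
c = 72 (c = 94 + (-1 + 3*(-7)) = 94 + (-1 - 21) = 94 - 22 = 72)
q(Q, D) = 8 + D*(Q - D)
1/q(F(-2), c) = 1/(8 - 1*72² + 72*(-6)) = 1/(8 - 1*5184 - 432) = 1/(8 - 5184 - 432) = 1/(-5608) = -1/5608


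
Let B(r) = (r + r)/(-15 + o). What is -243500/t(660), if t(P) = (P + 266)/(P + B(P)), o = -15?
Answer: -74998000/463 ≈ -1.6198e+5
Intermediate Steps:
B(r) = -r/15 (B(r) = (r + r)/(-15 - 15) = (2*r)/(-30) = (2*r)*(-1/30) = -r/15)
t(P) = 15*(266 + P)/(14*P) (t(P) = (P + 266)/(P - P/15) = (266 + P)/((14*P/15)) = (266 + P)*(15/(14*P)) = 15*(266 + P)/(14*P))
-243500/t(660) = -243500/(15/14 + 285/660) = -243500/(15/14 + 285*(1/660)) = -243500/(15/14 + 19/44) = -243500/463/308 = -243500*308/463 = -74998000/463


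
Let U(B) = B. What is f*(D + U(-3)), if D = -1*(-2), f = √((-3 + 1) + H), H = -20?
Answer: -I*√22 ≈ -4.6904*I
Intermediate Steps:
f = I*√22 (f = √((-3 + 1) - 20) = √(-2 - 20) = √(-22) = I*√22 ≈ 4.6904*I)
D = 2
f*(D + U(-3)) = (I*√22)*(2 - 3) = (I*√22)*(-1) = -I*√22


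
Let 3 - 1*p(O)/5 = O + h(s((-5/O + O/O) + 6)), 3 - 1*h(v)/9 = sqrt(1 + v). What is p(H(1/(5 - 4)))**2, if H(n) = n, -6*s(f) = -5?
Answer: 38675/2 - 1875*sqrt(66) ≈ 4104.9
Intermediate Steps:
s(f) = 5/6 (s(f) = -1/6*(-5) = 5/6)
h(v) = 27 - 9*sqrt(1 + v)
p(O) = -120 - 5*O + 15*sqrt(66)/2 (p(O) = 15 - 5*(O + (27 - 9*sqrt(1 + 5/6))) = 15 - 5*(O + (27 - 3*sqrt(66)/2)) = 15 - 5*(27 + O - 3*sqrt(66)/2) = 15 + (-135 - 5*O + 15*sqrt(66)/2) = -120 - 5*O + 15*sqrt(66)/2)
p(H(1/(5 - 4)))**2 = (-120 - 5/(5 - 4) + 15*sqrt(66)/2)**2 = (-120 - 5/1 + 15*sqrt(66)/2)**2 = (-120 - 5*1 + 15*sqrt(66)/2)**2 = (-120 - 5 + 15*sqrt(66)/2)**2 = (-125 + 15*sqrt(66)/2)**2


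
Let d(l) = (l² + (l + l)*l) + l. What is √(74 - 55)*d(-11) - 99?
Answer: -99 + 352*√19 ≈ 1435.3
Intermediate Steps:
d(l) = l + 3*l² (d(l) = (l² + (2*l)*l) + l = (l² + 2*l²) + l = 3*l² + l = l + 3*l²)
√(74 - 55)*d(-11) - 99 = √(74 - 55)*(-11*(1 + 3*(-11))) - 99 = √19*(-11*(1 - 33)) - 99 = √19*(-11*(-32)) - 99 = √19*352 - 99 = 352*√19 - 99 = -99 + 352*√19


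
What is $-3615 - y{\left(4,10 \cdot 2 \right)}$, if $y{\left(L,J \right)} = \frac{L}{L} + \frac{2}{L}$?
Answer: $- \frac{7233}{2} \approx -3616.5$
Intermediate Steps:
$y{\left(L,J \right)} = 1 + \frac{2}{L}$
$-3615 - y{\left(4,10 \cdot 2 \right)} = -3615 - \frac{2 + 4}{4} = -3615 - \frac{1}{4} \cdot 6 = -3615 - \frac{3}{2} = - \frac{7233}{2}$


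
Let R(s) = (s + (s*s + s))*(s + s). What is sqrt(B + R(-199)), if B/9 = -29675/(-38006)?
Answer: I*sqrt(22537539821312134)/38006 ≈ 3950.0*I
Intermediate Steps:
R(s) = 2*s*(s**2 + 2*s) (R(s) = (s + (s**2 + s))*(2*s) = (s + (s + s**2))*(2*s) = (s**2 + 2*s)*(2*s) = 2*s*(s**2 + 2*s))
B = 267075/38006 (B = 9*(-29675/(-38006)) = 9*(-29675*(-1/38006)) = 9*(29675/38006) = 267075/38006 ≈ 7.0272)
sqrt(B + R(-199)) = sqrt(267075/38006 + 2*(-199)**2*(2 - 199)) = sqrt(267075/38006 + 2*39601*(-197)) = sqrt(267075/38006 - 15602794) = sqrt(-592999521689/38006) = I*sqrt(22537539821312134)/38006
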